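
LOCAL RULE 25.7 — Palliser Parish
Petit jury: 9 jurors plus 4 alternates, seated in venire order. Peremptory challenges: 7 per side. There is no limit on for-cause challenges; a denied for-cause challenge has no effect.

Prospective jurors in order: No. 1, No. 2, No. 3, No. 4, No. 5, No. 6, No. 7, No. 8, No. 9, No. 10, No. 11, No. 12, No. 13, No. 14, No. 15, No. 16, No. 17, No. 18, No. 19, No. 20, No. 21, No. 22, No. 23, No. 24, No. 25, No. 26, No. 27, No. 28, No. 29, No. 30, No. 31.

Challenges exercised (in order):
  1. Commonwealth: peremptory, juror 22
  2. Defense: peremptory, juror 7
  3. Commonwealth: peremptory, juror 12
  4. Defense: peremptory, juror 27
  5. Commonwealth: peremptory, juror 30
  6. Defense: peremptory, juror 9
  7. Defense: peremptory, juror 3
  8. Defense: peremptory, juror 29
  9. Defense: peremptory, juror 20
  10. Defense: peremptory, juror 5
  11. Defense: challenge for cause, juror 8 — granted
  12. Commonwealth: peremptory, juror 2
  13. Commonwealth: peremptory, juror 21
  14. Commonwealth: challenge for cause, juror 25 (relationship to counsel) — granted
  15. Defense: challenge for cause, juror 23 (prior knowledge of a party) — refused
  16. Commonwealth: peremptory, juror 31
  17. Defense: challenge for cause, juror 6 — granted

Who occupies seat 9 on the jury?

17

Removed: #2, #3, #5, #6, #7, #8, #9, #12, #20, #21, #22, #25, #27, #29, #30, #31. (#23 stays — for-cause denied.)
Seating in order: seats 1–9 → #1, #4, #10, #11, #13, #14, #15, #16, #17; alternates → #18, #19, #23, #24.
So seat 9 is #17.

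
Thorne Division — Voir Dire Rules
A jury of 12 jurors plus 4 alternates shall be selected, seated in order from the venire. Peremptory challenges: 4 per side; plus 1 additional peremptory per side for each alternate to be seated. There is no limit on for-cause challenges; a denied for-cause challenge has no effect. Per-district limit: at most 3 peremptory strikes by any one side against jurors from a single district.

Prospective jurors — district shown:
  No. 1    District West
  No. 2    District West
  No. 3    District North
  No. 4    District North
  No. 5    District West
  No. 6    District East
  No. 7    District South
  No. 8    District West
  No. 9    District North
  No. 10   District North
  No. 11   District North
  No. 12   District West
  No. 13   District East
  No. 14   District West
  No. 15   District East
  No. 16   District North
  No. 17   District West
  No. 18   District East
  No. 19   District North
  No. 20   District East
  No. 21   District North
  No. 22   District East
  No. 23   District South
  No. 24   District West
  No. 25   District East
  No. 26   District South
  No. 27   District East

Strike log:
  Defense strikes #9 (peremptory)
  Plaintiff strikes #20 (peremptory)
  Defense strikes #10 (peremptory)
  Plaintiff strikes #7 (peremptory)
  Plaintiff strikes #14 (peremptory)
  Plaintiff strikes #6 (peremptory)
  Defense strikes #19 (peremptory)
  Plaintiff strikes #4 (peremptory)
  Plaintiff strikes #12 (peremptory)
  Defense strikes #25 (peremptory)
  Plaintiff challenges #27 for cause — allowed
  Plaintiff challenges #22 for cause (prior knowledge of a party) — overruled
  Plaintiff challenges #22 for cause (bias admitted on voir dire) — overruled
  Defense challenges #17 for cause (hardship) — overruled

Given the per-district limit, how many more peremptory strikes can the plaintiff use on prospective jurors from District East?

1

Plaintiff peremptories so far: #20, #7, #14, #6, #4, #12 — 6 of 8 used, 2 left overall.
Against District East: #20, #6 — 2 used; per-district cap 3 leaves 1.
Binding limit: min(2, 1) = 1.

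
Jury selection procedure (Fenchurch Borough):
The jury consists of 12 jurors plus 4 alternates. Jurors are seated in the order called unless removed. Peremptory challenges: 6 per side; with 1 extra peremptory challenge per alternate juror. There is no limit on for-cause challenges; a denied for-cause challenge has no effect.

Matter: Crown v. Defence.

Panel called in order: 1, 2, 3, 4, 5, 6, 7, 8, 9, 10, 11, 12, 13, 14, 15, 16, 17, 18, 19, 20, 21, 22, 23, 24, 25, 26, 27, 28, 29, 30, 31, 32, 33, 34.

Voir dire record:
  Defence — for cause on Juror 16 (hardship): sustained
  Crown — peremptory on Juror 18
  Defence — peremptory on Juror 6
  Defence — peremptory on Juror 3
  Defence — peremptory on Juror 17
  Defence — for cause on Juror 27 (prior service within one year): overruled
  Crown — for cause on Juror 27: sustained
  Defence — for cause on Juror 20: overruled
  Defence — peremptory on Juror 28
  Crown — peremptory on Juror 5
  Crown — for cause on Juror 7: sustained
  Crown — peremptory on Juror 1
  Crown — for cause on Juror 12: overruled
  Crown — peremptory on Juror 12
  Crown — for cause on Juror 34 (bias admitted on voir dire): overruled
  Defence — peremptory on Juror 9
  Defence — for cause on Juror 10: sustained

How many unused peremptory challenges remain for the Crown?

Crown allotment: 6 base + 1 × 4 alternates = 10.
Crown peremptories used: #18, #5, #1, #12 — 4 (for-cause on #27, #7, #12, #34 don't count).
Remaining: 10 − 4 = 6.

6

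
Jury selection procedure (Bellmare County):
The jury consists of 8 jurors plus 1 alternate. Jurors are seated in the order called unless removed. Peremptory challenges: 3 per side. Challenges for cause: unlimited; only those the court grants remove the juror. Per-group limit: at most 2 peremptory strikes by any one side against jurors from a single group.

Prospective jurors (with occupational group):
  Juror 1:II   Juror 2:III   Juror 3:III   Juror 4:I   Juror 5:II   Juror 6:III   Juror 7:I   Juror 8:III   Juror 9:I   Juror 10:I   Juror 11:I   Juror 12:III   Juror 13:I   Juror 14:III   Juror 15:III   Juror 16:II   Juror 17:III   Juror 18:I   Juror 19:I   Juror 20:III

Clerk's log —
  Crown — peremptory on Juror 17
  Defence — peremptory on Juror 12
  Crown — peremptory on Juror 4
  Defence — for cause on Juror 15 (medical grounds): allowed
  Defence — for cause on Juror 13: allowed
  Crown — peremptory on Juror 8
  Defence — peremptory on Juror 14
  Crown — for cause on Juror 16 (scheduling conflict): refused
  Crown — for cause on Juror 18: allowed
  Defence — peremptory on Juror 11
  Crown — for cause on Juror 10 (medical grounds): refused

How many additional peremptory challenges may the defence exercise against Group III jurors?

Defence peremptories so far: #12, #14, #11 — 3 of 3 used, 0 left overall.
Against Group III: #12, #14 — 2 used; per-group cap 2 leaves 0.
Binding limit: min(0, 0) = 0.

0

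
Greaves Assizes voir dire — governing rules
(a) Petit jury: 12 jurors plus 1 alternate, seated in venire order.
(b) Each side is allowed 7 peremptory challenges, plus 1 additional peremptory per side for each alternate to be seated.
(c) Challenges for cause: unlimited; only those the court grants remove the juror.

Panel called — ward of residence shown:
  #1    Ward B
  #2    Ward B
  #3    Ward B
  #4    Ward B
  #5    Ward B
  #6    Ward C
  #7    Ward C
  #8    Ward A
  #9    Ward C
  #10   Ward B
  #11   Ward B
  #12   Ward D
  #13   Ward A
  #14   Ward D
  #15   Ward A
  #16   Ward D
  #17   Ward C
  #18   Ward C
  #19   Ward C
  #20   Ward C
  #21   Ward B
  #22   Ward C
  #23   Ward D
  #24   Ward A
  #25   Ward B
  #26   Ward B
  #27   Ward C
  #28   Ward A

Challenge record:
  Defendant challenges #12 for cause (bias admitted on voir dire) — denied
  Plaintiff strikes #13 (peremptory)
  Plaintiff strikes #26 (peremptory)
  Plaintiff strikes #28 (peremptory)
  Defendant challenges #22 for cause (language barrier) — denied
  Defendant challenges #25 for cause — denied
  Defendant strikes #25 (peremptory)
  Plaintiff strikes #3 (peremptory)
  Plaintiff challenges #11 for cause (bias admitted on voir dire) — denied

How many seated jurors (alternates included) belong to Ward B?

Removed: #3, #13, #25, #26, #28.
Seated (13 incl. alternates): #1, #2, #4, #5, #6, #7, #8, #9, #10, #11, #12, #14, #15.
Of those, in Ward B: #1, #2, #4, #5, #10, #11 → 6.

6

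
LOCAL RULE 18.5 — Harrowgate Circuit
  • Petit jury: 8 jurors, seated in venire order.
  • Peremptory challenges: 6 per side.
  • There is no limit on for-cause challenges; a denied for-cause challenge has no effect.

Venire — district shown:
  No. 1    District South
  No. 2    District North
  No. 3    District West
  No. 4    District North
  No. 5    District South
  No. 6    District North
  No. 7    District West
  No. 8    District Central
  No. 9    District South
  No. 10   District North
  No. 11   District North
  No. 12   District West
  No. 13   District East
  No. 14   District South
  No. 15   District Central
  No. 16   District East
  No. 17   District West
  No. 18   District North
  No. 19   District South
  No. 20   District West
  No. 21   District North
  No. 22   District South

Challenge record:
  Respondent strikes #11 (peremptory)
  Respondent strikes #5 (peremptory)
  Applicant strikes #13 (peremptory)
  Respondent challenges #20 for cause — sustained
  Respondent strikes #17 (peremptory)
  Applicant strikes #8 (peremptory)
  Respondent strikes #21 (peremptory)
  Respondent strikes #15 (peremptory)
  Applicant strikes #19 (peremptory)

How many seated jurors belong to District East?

Removed: #5, #8, #11, #13, #15, #17, #19, #20, #21.
Seated jurors 1–8: #1, #2, #3, #4, #6, #7, #9, #10.
None of those are in District East → 0.

0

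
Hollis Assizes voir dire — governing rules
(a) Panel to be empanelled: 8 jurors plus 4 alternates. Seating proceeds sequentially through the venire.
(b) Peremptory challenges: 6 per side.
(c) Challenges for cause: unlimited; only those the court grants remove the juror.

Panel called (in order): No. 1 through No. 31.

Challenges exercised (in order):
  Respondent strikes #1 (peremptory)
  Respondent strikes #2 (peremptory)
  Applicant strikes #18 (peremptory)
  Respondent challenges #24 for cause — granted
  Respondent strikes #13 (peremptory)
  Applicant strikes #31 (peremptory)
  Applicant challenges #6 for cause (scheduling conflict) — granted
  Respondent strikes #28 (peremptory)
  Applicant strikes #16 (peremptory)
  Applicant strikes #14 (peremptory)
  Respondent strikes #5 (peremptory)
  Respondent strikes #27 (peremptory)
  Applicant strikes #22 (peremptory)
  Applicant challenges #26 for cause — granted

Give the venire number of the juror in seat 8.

Removed: #1, #2, #5, #6, #13, #14, #16, #18, #22, #24, #26, #27, #28, #31.
Seating in order: seats 1–8 → #3, #4, #7, #8, #9, #10, #11, #12; alternates → #15, #17, #19, #20.
So seat 8 is #12.

12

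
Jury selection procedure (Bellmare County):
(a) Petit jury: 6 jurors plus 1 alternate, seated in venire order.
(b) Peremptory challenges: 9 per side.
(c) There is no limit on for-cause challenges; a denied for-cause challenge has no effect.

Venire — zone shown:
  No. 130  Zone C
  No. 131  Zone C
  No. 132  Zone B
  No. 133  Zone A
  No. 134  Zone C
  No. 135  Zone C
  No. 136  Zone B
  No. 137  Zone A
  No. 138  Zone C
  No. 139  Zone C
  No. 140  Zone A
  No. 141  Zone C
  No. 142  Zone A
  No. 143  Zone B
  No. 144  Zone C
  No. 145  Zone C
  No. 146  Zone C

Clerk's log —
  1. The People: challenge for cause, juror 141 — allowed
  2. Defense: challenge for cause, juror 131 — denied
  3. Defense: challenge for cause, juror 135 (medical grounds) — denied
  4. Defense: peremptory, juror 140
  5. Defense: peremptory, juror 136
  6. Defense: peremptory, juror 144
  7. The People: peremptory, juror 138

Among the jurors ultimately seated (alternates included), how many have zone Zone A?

Removed: #136, #138, #140, #141, #144.
Seated (7 incl. alternates): #130, #131, #132, #133, #134, #135, #137.
Of those, in Zone A: #133, #137 → 2.

2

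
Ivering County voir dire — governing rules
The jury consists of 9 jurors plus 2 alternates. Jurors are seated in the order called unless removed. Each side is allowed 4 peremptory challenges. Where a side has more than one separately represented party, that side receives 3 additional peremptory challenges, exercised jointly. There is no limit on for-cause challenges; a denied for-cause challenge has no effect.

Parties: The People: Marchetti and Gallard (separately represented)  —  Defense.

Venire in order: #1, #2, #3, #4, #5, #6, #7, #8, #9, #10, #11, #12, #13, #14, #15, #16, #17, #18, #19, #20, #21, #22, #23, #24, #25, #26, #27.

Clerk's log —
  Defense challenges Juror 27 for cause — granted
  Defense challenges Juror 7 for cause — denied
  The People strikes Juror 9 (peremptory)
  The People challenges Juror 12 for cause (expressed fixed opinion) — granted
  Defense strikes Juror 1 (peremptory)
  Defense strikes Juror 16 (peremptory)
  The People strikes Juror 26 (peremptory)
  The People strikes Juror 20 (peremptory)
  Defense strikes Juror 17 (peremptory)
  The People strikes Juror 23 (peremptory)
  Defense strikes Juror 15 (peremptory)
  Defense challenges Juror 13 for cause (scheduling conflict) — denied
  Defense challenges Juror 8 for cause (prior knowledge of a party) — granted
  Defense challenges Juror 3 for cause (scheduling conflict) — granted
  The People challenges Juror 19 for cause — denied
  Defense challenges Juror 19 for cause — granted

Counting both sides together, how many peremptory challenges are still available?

The People allotment: 4 base + 3 multi-party = 7. Defense allotment: 4.
The People peremptories used: #9, #26, #20, #23 — 4 (for-cause on #12, #19 don't count).
Defense peremptories used: #1, #16, #17, #15 — 4 (for-cause on #27, #7, #13, #8, #3, #19 don't count).
Remaining: (7 − 4) + (4 − 4) = 3.

3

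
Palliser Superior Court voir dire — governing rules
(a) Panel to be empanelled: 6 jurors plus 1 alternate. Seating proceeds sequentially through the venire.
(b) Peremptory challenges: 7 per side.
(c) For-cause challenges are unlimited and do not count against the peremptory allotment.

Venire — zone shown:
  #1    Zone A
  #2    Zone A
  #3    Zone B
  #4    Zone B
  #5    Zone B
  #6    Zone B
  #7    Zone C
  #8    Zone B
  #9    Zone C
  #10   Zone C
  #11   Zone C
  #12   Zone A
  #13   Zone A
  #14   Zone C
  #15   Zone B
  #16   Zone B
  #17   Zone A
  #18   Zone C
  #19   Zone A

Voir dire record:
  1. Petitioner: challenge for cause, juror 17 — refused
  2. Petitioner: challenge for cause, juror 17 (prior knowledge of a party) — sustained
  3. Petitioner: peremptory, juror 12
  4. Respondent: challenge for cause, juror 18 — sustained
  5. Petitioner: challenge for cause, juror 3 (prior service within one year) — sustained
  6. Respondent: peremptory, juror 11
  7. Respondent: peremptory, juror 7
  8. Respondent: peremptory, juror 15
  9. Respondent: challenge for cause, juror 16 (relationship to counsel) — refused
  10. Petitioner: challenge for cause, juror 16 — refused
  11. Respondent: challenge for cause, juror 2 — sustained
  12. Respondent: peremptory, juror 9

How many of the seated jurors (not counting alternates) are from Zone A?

Removed: #2, #3, #7, #9, #11, #12, #15, #17, #18.
Seated jurors 1–6: #1, #4, #5, #6, #8, #10 (alternates #13 not counted).
Of those, in Zone A: #1 → 1.

1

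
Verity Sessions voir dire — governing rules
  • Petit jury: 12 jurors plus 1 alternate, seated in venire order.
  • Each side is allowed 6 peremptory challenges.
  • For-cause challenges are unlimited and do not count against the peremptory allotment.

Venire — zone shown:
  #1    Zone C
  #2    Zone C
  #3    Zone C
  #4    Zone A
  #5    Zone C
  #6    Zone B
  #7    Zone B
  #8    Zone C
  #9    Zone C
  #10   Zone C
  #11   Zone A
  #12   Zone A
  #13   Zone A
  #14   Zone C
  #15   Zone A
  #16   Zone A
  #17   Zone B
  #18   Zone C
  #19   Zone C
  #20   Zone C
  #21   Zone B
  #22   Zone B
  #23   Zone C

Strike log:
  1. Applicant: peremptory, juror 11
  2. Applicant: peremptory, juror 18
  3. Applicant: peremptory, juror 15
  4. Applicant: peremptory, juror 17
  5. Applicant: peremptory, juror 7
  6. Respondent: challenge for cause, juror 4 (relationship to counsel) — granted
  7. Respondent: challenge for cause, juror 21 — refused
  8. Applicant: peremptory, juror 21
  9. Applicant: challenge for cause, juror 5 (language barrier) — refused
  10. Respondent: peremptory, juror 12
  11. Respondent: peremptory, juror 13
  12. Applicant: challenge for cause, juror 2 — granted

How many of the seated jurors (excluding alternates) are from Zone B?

2

Removed: #2, #4, #7, #11, #12, #13, #15, #17, #18, #21.
Seated jurors 1–12: #1, #3, #5, #6, #8, #9, #10, #14, #16, #19, #20, #22 (alternates #23 not counted).
Of those, in Zone B: #6, #22 → 2.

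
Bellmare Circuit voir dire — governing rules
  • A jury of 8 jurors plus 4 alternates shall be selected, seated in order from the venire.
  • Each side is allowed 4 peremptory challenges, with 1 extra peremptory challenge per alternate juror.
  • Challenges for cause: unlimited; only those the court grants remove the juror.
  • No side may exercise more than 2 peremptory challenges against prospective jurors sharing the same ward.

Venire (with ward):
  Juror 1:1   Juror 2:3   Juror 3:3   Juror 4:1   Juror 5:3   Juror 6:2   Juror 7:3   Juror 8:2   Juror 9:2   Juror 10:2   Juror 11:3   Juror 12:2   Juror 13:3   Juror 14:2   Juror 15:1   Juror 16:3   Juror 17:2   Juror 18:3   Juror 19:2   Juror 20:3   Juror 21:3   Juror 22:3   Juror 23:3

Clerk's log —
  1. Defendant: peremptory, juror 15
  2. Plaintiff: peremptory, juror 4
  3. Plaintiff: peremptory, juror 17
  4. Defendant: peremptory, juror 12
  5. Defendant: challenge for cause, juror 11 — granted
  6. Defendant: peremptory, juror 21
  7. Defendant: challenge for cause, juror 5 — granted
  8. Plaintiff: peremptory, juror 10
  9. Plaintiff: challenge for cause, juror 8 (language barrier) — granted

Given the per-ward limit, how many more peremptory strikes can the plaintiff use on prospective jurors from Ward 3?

Plaintiff peremptories so far: #4, #17, #10 — 3 of 8 used, 5 left overall.
Against Ward 3: none yet — per-ward cap 2 leaves 2.
Binding limit: min(5, 2) = 2.

2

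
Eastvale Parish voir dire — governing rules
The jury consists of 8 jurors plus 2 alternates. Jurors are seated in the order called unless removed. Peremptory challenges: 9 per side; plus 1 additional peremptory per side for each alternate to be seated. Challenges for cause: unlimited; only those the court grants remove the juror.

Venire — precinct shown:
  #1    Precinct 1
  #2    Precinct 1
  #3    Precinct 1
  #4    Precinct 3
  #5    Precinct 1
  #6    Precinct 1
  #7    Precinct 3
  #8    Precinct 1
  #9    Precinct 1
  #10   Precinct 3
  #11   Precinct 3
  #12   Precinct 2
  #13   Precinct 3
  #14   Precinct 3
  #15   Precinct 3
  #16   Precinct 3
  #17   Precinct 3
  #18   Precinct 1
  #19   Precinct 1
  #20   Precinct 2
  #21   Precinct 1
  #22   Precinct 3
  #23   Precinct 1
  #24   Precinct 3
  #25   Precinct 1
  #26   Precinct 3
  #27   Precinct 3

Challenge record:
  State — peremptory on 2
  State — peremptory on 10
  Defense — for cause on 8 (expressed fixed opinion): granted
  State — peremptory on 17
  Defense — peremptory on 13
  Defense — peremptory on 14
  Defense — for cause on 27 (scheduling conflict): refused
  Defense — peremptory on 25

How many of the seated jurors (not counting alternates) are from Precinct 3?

3

Removed: #2, #8, #10, #13, #14, #17, #25.
Seated jurors 1–8: #1, #3, #4, #5, #6, #7, #9, #11 (alternates #12, #15 not counted).
Of those, in Precinct 3: #4, #7, #11 → 3.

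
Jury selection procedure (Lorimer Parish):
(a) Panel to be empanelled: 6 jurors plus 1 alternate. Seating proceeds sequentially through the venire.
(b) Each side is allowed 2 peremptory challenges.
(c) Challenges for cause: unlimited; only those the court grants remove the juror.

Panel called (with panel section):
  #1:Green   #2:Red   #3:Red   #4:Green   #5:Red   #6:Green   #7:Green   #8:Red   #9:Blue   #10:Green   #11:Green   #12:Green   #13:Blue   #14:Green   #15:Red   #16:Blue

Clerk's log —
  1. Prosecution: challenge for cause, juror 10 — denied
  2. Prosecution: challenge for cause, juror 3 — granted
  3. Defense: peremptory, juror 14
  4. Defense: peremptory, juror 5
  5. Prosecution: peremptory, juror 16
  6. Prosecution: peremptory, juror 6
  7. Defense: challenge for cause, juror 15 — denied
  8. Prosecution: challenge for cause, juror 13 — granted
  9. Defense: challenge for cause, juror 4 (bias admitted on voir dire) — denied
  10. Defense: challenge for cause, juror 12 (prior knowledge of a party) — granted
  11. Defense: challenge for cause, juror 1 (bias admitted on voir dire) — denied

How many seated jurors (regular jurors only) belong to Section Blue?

Removed: #3, #5, #6, #12, #13, #14, #16.
Seated jurors 1–6: #1, #2, #4, #7, #8, #9 (alternates #10 not counted).
Of those, in Section Blue: #9 → 1.

1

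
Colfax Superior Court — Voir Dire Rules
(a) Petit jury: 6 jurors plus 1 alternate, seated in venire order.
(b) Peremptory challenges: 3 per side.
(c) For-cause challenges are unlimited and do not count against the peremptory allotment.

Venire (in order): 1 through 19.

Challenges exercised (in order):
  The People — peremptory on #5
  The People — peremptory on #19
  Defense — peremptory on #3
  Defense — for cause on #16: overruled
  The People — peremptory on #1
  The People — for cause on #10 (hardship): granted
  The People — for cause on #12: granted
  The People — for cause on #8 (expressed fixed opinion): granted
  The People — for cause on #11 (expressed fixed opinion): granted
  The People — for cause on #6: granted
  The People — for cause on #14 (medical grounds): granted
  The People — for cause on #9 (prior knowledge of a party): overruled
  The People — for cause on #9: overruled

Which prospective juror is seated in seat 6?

Removed: #1, #3, #5, #6, #8, #10, #11, #12, #14, #19. (#9, #16 stay — for-cause denied.)
Filling seats in venire order through position 6: #2, #4, #7, #9, #13, #15.
So seat 6 is #15.

15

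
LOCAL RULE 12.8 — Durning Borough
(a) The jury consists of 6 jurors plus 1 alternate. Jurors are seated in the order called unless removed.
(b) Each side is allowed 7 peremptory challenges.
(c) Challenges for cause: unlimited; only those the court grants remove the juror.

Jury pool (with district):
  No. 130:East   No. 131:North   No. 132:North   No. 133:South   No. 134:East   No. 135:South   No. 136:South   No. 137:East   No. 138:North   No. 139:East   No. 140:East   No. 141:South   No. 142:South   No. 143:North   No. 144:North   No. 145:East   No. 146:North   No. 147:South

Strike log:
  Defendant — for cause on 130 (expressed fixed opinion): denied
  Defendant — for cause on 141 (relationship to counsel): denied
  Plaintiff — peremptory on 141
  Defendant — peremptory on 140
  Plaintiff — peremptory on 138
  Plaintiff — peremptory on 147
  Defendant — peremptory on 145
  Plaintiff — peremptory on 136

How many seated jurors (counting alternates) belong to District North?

Removed: #136, #138, #140, #141, #145, #147.
Seated (7 incl. alternates): #130, #131, #132, #133, #134, #135, #137.
Of those, in District North: #131, #132 → 2.

2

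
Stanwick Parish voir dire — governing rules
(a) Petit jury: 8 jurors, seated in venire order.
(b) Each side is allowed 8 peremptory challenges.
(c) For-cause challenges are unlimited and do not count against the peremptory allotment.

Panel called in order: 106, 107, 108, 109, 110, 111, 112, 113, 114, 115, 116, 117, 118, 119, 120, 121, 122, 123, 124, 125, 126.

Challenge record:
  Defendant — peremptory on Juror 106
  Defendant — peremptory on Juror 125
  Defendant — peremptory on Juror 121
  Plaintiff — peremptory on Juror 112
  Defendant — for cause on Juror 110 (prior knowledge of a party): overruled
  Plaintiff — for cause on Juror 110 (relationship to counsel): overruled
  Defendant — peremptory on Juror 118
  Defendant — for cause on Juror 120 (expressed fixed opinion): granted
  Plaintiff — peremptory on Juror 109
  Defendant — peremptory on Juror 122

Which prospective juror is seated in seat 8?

Removed: #106, #109, #112, #118, #120, #121, #122, #125. (#110 stays — for-cause denied.)
Seating in order: seats 1–8 → #107, #108, #110, #111, #113, #114, #115, #116.
So seat 8 is #116.

116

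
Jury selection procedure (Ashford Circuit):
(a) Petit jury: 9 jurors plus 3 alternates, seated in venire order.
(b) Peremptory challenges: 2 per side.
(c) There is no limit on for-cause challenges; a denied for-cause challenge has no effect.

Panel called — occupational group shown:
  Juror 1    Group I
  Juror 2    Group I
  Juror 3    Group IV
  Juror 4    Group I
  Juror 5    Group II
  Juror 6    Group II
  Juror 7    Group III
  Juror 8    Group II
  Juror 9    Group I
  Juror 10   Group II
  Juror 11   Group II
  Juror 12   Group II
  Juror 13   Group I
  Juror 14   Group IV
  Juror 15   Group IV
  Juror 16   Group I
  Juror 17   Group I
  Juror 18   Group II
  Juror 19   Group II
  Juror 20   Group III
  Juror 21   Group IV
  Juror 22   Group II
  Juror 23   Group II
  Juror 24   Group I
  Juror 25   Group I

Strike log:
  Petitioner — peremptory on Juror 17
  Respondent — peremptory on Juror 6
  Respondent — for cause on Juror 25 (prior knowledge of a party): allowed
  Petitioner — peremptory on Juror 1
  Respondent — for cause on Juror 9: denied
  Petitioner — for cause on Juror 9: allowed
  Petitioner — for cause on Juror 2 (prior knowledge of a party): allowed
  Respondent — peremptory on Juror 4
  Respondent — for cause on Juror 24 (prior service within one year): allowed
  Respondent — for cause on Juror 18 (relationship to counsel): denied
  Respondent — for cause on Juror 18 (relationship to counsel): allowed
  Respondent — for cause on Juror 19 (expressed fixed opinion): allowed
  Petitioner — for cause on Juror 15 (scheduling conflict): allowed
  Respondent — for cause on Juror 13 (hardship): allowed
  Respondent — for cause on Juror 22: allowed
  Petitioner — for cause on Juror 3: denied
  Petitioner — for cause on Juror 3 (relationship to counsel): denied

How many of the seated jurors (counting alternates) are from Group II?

6

Removed: #1, #2, #4, #6, #9, #13, #15, #17, #18, #19, #22, #24, #25.
Seated (12 incl. alternates): #3, #5, #7, #8, #10, #11, #12, #14, #16, #20, #21, #23.
Of those, in Group II: #5, #8, #10, #11, #12, #23 → 6.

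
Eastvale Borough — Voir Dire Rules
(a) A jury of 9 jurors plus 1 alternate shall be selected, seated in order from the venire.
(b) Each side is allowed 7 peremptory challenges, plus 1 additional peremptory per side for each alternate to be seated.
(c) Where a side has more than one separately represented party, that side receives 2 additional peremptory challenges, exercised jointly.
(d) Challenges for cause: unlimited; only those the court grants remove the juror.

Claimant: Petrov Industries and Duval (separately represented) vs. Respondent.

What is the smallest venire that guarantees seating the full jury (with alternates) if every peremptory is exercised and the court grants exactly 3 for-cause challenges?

Seats to fill: 9 + 1 alternates = 10.
Peremptories — Claimant: 7 + 1×1 + 2 = 10; Respondent: 7 + 1×1 = 8; total 18.
For-cause removals: 3.
Minimum venire: 10 + 18 + 3 = 31.

31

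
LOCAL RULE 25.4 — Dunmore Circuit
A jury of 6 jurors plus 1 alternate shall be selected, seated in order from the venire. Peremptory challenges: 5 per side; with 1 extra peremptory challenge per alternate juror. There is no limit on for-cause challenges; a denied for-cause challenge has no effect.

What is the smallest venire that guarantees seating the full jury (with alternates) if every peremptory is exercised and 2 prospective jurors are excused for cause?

Seats to fill: 6 + 1 alternates = 7.
Peremptories: 5 + 1×1 = 6 per side × 2 sides = 12.
For-cause removals: 2.
Minimum venire: 7 + 12 + 2 = 21.

21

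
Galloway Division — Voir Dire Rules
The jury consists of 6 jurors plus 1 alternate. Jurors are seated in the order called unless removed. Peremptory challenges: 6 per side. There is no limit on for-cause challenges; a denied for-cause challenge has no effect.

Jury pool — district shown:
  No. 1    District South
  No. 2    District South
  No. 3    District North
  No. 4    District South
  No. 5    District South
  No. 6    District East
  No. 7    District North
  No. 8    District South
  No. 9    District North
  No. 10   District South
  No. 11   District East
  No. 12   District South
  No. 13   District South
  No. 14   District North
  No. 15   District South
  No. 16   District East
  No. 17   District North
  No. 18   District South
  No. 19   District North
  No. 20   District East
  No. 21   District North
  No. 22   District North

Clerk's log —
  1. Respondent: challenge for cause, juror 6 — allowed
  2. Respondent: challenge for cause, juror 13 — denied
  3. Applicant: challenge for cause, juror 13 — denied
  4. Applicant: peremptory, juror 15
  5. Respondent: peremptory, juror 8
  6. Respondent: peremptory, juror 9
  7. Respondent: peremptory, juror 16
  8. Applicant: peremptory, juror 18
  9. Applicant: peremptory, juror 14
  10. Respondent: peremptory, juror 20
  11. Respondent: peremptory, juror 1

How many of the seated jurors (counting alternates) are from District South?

4

Removed: #1, #6, #8, #9, #14, #15, #16, #18, #20.
Seated (7 incl. alternates): #2, #3, #4, #5, #7, #10, #11.
Of those, in District South: #2, #4, #5, #10 → 4.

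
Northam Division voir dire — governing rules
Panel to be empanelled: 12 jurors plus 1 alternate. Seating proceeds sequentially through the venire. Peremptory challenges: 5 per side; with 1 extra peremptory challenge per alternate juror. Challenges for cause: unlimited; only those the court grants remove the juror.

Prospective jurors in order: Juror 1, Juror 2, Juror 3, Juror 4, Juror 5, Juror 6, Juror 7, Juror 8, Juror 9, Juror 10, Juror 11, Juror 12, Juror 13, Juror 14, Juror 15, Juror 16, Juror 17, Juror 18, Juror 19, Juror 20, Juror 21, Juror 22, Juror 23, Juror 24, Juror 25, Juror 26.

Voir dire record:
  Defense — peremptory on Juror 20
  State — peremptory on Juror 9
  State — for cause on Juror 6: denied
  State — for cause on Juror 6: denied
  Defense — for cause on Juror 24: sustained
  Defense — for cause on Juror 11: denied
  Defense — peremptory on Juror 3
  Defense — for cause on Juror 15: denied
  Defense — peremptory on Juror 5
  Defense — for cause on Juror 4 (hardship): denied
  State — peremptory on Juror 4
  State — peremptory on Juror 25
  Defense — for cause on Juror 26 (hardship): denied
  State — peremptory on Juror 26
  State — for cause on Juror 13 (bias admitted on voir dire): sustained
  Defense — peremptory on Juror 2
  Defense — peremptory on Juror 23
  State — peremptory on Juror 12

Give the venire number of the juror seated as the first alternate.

Removed: #2, #3, #4, #5, #9, #12, #13, #20, #23, #24, #25, #26. (#6, #11, #15 stay — for-cause denied.)
Seating in order: seats 1–12 → #1, #6, #7, #8, #10, #11, #14, #15, #16, #17, #18, #19; alternates → #21.
So alternate 1 is #21.

21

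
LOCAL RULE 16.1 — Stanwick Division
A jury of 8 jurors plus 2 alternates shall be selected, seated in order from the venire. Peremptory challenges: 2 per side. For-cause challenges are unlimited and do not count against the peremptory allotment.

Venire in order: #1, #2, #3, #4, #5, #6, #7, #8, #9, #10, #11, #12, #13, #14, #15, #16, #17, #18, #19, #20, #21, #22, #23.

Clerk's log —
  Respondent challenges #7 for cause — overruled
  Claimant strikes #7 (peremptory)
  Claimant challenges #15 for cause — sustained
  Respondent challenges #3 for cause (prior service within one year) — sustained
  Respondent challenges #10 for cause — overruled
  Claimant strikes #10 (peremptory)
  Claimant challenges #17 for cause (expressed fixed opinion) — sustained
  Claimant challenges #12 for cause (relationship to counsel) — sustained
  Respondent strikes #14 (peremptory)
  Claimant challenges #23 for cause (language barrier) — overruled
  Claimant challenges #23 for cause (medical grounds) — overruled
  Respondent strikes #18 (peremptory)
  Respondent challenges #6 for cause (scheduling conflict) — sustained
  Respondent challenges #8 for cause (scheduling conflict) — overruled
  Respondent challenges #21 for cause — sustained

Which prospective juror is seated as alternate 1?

Removed: #3, #6, #7, #10, #12, #14, #15, #17, #18, #21. (#8, #23 stay — for-cause denied.)
Seating in order: seats 1–8 → #1, #2, #4, #5, #8, #9, #11, #13; alternates → #16, #19.
So alternate 1 is #16.

16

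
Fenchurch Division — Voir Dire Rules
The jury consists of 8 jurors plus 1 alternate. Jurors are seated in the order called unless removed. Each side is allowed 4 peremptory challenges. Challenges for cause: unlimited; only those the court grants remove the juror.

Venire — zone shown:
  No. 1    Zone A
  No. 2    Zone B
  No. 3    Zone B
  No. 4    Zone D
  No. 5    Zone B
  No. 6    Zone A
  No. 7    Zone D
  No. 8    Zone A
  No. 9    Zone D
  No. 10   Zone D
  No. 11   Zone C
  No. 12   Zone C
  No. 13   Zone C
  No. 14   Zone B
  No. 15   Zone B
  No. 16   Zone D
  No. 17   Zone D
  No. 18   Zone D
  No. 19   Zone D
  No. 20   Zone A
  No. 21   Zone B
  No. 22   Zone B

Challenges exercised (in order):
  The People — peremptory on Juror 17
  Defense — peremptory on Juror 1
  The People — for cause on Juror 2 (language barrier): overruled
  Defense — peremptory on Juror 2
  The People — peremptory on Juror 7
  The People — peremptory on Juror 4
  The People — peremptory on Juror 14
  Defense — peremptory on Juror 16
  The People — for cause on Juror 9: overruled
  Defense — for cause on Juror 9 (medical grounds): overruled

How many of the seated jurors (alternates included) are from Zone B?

Removed: #1, #2, #4, #7, #14, #16, #17.
Seated (9 incl. alternates): #3, #5, #6, #8, #9, #10, #11, #12, #13.
Of those, in Zone B: #3, #5 → 2.

2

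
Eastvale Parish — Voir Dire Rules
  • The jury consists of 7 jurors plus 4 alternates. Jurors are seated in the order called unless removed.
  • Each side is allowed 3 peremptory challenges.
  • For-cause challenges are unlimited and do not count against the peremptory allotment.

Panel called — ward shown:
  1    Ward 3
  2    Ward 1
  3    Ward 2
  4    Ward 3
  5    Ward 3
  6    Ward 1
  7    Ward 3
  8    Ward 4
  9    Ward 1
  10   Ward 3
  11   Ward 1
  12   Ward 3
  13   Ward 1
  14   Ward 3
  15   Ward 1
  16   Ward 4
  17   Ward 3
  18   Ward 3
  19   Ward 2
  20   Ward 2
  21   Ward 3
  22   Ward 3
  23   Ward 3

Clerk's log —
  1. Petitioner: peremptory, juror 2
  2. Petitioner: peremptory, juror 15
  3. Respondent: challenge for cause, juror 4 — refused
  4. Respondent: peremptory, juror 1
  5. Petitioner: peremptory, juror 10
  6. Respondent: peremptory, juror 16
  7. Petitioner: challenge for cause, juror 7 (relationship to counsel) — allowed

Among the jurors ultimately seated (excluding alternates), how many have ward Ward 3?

Removed: #1, #2, #7, #10, #15, #16.
Seated jurors 1–7: #3, #4, #5, #6, #8, #9, #11 (alternates #12, #13, #14, #17 not counted).
Of those, in Ward 3: #4, #5 → 2.

2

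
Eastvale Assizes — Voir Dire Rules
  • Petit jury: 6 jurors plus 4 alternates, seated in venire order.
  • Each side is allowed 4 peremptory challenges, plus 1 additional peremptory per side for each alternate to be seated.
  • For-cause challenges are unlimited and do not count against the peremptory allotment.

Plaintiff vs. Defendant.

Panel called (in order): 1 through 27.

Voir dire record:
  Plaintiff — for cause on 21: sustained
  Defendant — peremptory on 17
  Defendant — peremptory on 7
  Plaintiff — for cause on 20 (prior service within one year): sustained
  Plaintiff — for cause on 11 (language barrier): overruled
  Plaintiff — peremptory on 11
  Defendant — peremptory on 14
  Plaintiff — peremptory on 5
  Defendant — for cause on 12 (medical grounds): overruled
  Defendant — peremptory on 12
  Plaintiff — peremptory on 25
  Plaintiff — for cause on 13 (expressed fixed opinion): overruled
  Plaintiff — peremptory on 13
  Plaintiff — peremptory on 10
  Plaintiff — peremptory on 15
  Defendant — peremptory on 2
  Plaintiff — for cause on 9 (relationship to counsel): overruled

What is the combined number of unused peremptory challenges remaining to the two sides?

5

Plaintiff allotment: 4 base + 1 × 4 alternates = 8. Defendant allotment: 4 base + 1 × 4 alternates = 8.
Plaintiff peremptories used: #11, #5, #25, #13, #10, #15 — 6 (for-cause on #21, #20, #11, #13, #9 don't count).
Defendant peremptories used: #17, #7, #14, #12, #2 — 5 (the for-cause on #12 doesn't count).
Remaining: (8 − 6) + (8 − 5) = 5.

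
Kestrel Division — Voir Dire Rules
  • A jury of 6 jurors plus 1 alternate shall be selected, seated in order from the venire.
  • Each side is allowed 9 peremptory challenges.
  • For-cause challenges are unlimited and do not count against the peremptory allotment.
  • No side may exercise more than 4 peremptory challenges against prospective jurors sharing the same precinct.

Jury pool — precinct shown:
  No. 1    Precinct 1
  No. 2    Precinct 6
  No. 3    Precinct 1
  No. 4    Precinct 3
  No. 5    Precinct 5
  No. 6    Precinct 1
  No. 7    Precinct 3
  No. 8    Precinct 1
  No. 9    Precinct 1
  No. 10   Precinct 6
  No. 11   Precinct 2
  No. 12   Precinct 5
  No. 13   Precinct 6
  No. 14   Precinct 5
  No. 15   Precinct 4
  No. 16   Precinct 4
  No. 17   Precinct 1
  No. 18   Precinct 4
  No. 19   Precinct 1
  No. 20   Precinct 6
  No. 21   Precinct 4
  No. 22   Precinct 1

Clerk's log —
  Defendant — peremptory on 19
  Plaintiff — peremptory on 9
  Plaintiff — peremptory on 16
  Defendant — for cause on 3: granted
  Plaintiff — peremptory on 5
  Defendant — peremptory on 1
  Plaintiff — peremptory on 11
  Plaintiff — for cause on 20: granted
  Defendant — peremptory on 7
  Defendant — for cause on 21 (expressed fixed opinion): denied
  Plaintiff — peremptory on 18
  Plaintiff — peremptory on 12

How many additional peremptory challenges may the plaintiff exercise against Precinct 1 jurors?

3

Plaintiff peremptories so far: #9, #16, #5, #11, #18, #12 — 6 of 9 used, 3 left overall.
Against Precinct 1: #9 — 1 used; per-precinct cap 4 leaves 3.
Binding limit: min(3, 3) = 3.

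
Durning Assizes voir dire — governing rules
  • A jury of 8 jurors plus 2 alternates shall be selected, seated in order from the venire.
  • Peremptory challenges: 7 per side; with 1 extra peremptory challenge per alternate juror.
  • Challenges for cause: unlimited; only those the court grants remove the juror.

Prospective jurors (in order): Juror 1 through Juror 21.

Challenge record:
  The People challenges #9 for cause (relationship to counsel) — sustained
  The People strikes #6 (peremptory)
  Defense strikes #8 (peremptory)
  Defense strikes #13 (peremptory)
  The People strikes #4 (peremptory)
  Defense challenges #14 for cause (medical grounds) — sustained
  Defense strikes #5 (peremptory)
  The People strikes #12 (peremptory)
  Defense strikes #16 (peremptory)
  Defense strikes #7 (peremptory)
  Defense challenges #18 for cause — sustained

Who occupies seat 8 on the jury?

19

Removed: #4, #5, #6, #7, #8, #9, #12, #13, #14, #16, #18.
Filling seats in venire order through position 8: #1, #2, #3, #10, #11, #15, #17, #19.
So seat 8 is #19.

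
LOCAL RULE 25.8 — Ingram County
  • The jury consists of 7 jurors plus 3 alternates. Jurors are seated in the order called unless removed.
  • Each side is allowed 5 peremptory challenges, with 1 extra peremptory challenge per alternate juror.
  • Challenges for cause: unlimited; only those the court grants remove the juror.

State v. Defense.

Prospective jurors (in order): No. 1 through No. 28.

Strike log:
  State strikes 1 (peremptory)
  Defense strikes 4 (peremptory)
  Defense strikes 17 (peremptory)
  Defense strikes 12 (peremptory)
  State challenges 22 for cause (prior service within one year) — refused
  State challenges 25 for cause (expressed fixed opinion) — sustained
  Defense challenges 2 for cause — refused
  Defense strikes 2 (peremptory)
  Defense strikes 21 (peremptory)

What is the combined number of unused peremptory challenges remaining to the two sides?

10

State allotment: 5 base + 1 × 3 alternates = 8. Defense allotment: 5 base + 1 × 3 alternates = 8.
State peremptories used: #1 — 1 (for-cause on #22, #25 don't count).
Defense peremptories used: #4, #17, #12, #2, #21 — 5 (the for-cause on #2 doesn't count).
Remaining: (8 − 1) + (8 − 5) = 10.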